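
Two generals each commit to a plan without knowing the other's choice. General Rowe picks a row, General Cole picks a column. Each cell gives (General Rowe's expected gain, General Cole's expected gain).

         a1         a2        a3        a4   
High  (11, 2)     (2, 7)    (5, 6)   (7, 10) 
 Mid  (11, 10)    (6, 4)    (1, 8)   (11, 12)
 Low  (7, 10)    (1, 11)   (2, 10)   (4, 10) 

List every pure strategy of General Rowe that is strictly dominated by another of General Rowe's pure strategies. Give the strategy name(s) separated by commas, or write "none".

High is not dominated — it holds its own against Mid at a1 (11=11); Low at a1 (11>7).
Nothing dominates Mid: High at a1 (11=11); Low at a1 (11>7).
Low: dominated, since High does at least as well everywhere (a1: 11>7, a2: 2>1, a3: 5>2, a4: 7>4).

Low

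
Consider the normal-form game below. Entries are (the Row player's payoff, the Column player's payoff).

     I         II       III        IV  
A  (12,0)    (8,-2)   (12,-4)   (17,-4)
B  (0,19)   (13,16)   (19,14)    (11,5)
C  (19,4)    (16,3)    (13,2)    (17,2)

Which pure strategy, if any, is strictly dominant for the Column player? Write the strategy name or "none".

I vs II: A: 0>-2, B: 19>16, C: 4>3.
I vs III: A: 0>-4, B: 19>14, C: 4>2.
I vs IV: A: 0>-4, B: 19>5, C: 4>2.
I strictly beats every other strategy against every opponent action, so it is strictly dominant.

I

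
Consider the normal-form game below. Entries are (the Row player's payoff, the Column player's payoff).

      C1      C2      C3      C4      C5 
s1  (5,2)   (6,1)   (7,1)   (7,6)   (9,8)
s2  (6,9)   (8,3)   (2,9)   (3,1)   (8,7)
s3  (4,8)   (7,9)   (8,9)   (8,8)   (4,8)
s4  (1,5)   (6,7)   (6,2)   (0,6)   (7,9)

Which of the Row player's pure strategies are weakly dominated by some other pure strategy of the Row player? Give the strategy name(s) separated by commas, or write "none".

s4

s1 is not dominated — it holds its own against s2 at C3 (7>2); s3 at C1 (5>4); s4 at C1 (5>1).
s2 is not dominated — it holds its own against s1 at C1 (6>5); s3 at C1 (6>4); s4 at C1 (6>1).
s3: no other strategy beats it everywhere (s1 at C2 (7>6); s2 at C3 (8>2); s4 at C1 (4>1)).
s4 is weakly dominated by s1 (C1: 5>1, C2: 6=6, C3: 7>6, C4: 7>0, C5: 9>7).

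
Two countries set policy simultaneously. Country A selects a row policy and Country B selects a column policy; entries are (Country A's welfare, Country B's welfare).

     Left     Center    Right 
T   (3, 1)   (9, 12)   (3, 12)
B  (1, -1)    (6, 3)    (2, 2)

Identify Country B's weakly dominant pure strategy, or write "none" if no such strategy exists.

Center vs Left: T: 12>1, B: 3>-1.
Center vs Right: T: 12=12, B: 3>2.
Center is at least as good as every other strategy against every opponent action, so it is weakly dominant.

Center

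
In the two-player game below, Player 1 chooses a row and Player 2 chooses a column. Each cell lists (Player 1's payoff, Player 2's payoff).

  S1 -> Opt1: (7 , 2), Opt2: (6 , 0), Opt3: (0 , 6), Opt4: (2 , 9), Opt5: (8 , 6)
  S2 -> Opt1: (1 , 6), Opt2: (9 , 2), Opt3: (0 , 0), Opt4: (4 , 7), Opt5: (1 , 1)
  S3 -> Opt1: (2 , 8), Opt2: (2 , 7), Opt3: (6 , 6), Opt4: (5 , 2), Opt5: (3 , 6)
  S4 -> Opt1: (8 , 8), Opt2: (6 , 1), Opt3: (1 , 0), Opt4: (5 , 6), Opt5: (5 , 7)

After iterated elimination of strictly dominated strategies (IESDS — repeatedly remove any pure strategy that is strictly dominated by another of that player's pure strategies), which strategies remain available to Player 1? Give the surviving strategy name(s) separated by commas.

S1, S3, S4

Column Opt2 is eliminated: Opt1 beats it against every remaining row (S1: 2>0, S2: 6>2, S3: 8>7, S4: 8>1).
Row S2 is eliminated: S3 beats it against every remaining column (Opt1: 2>1, Opt3: 6>0, Opt4: 5>4, Opt5: 3>1).
Among the remaining strategies, none is strictly dominated by another pure strategy of the same player, so the elimination stops.
Surviving strategies — Player 1: {S1, S3, S4}; Player 2: {Opt1, Opt3, Opt4, Opt5}.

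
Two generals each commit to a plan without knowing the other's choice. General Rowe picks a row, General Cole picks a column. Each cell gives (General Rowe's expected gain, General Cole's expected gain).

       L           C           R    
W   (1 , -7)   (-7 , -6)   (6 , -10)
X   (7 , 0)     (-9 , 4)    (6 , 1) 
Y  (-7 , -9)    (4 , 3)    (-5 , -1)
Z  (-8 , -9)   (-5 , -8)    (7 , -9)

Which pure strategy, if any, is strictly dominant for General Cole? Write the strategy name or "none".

C vs L: W: -6>-7, X: 4>0, Y: 3>-9, Z: -8>-9.
C vs R: W: -6>-10, X: 4>1, Y: 3>-1, Z: -8>-9.
C strictly beats every other strategy against every opponent action, so it is strictly dominant.

C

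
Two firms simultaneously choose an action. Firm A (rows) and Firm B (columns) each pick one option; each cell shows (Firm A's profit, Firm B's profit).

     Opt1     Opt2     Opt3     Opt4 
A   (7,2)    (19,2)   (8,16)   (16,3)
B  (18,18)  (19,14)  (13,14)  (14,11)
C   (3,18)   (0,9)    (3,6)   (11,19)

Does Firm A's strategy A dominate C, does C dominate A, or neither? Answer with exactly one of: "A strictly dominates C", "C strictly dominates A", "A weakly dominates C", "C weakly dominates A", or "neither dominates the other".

A strictly dominates C

Compare A to C across each choice by Firm B: Opt1: 7>3, Opt2: 19>0, Opt3: 8>3, Opt4: 16>11.
Every comparison favours A, so A strictly dominates C.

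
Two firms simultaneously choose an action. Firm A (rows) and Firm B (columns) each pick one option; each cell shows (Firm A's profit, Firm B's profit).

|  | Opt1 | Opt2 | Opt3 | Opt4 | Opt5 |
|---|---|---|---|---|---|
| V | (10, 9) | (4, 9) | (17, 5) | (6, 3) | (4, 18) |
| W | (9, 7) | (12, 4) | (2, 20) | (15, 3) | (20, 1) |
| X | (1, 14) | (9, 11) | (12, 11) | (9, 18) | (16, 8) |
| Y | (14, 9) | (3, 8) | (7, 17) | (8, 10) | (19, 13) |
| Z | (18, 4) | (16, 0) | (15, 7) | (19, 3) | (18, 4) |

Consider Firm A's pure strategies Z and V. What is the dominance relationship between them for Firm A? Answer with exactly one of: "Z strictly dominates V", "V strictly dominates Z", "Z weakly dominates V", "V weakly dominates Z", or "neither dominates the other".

neither dominates the other

Z's payoffs vs V's, by Firm B's action — Opt1: 18>10, Opt2: 16>4, Opt3: 15<17, Opt4: 19>6, Opt5: 18>4.
Z does better at Opt1, Opt2, Opt4, Opt5 but worse at Opt3; neither strategy dominates the other.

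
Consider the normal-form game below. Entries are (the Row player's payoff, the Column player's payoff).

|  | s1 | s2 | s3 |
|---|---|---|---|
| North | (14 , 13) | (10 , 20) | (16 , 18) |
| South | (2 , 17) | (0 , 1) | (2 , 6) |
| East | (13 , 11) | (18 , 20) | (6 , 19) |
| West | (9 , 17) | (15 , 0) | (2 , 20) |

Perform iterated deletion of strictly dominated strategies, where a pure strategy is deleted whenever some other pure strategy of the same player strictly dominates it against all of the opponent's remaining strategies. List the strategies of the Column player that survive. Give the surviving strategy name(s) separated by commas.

The Row player's strategy South is strictly dominated by North (s1: 14>2, s2: 10>0, s3: 16>2) and is removed.
For the Row player, East strictly dominates West on the remaining columns (s1: 13>9, s2: 18>15, s3: 6>2); eliminate West.
Column s1 is eliminated: s2 beats it against every remaining row (North: 20>13, East: 20>11).
The Column player's strategy s3 is strictly dominated by s2 (North: 20>18, East: 20>19) and is removed.
The Row player's strategy North is strictly dominated by East (s2: 18>10) and is removed.
Among the remaining strategies, none is strictly dominated by another pure strategy of the same player, so the elimination stops.
Surviving strategies — the Row player: {East}; the Column player: {s2}.

s2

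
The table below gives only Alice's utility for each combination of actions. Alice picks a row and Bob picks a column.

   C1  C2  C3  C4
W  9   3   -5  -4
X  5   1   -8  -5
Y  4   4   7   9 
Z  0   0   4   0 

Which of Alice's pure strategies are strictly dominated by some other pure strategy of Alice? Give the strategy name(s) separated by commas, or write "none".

X, Z

W is not dominated — it holds its own against X at C1 (9>5); Y at C1 (9>4); Z at C1 (9>0).
X is strictly dominated by W (C1: 9>5, C2: 3>1, C3: -5>-8, C4: -4>-5).
Y: no other strategy beats it everywhere (W at C2 (4>3); X at C2 (4>1); Z at C1 (4>0)).
Z is strictly dominated by Y (C1: 4>0, C2: 4>0, C3: 7>4, C4: 9>0).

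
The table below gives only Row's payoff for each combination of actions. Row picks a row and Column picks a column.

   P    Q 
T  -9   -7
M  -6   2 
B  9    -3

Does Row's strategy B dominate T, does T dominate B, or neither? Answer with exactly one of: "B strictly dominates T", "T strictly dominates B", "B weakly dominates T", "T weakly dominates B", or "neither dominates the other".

B strictly dominates T

Compare B to T across every action of Column: P: 9>-9, Q: -3>-7.
B gives a strictly higher payoff against every action of Column, so B strictly dominates T.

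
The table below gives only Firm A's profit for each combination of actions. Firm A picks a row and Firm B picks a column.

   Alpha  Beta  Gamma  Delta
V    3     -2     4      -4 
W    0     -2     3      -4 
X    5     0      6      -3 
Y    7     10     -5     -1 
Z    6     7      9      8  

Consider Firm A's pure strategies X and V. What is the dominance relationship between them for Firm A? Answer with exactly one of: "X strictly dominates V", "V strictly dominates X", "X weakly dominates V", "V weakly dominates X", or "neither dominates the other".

X's payoffs vs V's, by Firm B's action — Alpha: 5>3, Beta: 0>-2, Gamma: 6>4, Delta: -3>-4.
Every comparison favours X, so X strictly dominates V.

X strictly dominates V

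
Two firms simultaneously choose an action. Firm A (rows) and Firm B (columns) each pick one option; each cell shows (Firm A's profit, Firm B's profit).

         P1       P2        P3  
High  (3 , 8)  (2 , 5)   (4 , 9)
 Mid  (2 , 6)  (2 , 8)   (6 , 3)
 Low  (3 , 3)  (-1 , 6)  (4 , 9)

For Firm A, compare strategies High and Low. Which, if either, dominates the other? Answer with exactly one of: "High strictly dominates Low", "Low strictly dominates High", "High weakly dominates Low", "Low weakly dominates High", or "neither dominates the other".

High weakly dominates Low

High's payoffs vs Low's, by Firm B's action — P1: 3=3, P2: 2>-1, P3: 4=4.
High is at least as good everywhere and strictly better somewhere (tied only at P1, P3), so High weakly but not strictly dominates Low.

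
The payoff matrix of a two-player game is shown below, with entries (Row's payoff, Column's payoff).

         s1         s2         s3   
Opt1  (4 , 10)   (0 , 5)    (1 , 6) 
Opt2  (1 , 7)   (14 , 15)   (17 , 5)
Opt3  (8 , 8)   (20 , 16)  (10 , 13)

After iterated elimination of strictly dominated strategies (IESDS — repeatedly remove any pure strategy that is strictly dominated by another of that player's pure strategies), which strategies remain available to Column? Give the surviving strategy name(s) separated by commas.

s2

Row Opt1 is eliminated: Opt3 beats it against every remaining column (s1: 8>4, s2: 20>0, s3: 10>1).
Column's strategy s1 is strictly dominated by s2 (Opt2: 15>7, Opt3: 16>8) and is removed.
Column's strategy s3 is strictly dominated by s2 (Opt2: 15>5, Opt3: 16>13) and is removed.
For Row, Opt3 strictly dominates Opt2 on the remaining columns (s2: 20>14); eliminate Opt2.
Among the remaining strategies, none is strictly dominated by another pure strategy of the same player, so the elimination stops.
Surviving strategies — Row: {Opt3}; Column: {s2}.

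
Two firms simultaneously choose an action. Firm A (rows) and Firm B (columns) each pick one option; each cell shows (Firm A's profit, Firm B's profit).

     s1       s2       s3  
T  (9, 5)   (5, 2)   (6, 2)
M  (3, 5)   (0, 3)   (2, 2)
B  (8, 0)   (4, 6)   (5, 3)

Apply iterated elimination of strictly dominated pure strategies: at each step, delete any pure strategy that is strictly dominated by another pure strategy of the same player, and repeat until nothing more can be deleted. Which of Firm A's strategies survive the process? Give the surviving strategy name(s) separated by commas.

Row M is eliminated: T beats it against every remaining column (s1: 9>3, s2: 5>0, s3: 6>2).
Firm A's strategy B is strictly dominated by T (s1: 9>8, s2: 5>4, s3: 6>5) and is removed.
Firm B's strategy s2 is strictly dominated by s1 (T: 5>2) and is removed.
For Firm B, s1 strictly dominates s3 on the remaining rows (T: 5>2); eliminate s3.
Among the remaining strategies, none is strictly dominated by another pure strategy of the same player, so the elimination stops.
Surviving strategies — Firm A: {T}; Firm B: {s1}.

T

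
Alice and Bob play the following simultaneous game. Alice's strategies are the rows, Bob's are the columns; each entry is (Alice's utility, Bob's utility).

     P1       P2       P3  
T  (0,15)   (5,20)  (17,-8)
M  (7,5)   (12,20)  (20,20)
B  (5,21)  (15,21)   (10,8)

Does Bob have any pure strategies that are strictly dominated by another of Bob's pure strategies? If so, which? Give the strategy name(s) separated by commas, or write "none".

none

P1: no other strategy beats it everywhere (P2 at B (21=21); P3 at T (15>-8)).
Nothing dominates P2: P1 at T (20>15); P3 at T (20>-8).
P3 is not dominated — it holds its own against P1 at M (20>5); P2 at M (20=20).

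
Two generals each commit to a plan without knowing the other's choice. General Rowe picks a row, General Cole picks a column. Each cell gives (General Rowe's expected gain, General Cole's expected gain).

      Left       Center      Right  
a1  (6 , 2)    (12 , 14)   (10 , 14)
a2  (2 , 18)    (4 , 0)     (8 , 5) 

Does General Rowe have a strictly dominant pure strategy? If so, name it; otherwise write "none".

a1

a1 vs a2: Left: 6>2, Center: 12>4, Right: 10>8.
a1 strictly beats every other strategy against every opponent action, so it is strictly dominant.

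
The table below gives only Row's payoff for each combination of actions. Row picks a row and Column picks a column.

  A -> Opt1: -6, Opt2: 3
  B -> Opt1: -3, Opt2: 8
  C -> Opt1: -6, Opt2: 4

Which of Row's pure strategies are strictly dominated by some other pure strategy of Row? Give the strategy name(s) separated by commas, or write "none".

A: dominated, since B does at least as well everywhere (Opt1: -3>-6, Opt2: 8>3).
B: no other strategy beats it everywhere (A at Opt1 (-3>-6); C at Opt1 (-3>-6)).
B strictly dominates C — Opt1: -3>-6, Opt2: 8>4.

A, C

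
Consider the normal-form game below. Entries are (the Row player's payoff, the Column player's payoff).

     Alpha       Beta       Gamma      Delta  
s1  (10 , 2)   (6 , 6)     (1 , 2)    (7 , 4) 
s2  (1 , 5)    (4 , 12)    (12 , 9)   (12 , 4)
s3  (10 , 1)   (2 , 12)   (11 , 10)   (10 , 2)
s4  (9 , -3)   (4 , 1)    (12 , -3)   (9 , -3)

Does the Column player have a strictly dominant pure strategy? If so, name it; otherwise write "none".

Beta vs Alpha: s1: 6>2, s2: 12>5, s3: 12>1, s4: 1>-3.
Beta vs Gamma: s1: 6>2, s2: 12>9, s3: 12>10, s4: 1>-3.
Beta vs Delta: s1: 6>4, s2: 12>4, s3: 12>2, s4: 1>-3.
Beta strictly beats every other strategy against every opponent action, so it is strictly dominant.

Beta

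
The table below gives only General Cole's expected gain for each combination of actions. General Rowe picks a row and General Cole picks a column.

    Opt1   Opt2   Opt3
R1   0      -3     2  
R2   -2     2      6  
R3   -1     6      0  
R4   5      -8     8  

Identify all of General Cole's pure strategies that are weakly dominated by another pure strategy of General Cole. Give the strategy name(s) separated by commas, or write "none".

Opt1: dominated, since Opt3 does at least as well everywhere (R1: 2>0, R2: 6>-2, R3: 0>-1, R4: 8>5).
Opt2 is not dominated — it holds its own against Opt1 at R2 (2>-2); Opt3 at R3 (6>0).
Nothing dominates Opt3: Opt1 at R1 (2>0); Opt2 at R1 (2>-3).

Opt1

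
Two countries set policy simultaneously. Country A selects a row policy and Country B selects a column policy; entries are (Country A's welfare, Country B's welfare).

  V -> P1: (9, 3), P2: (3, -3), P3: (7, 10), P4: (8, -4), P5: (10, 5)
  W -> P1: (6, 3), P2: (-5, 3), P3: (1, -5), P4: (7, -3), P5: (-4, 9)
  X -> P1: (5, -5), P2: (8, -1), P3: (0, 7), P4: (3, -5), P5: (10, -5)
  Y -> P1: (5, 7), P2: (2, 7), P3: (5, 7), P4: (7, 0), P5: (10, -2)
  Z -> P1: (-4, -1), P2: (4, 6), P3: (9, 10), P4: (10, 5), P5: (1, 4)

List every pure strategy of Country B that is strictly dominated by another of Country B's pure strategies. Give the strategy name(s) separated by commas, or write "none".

P1: no other strategy beats it everywhere (P2 at V (3>-3); P3 at W (3>-5); P4 at V (3>-4); P5 at X (-5=-5)).
P2 is not dominated — it holds its own against P1 at W (3=3); P3 at W (3>-5); P4 at V (-3>-4); P5 at X (-1>-5).
P3 is not dominated — it holds its own against P1 at V (10>3); P2 at V (10>-3); P4 at V (10>-4); P5 at V (10>5).
P2 strictly dominates P4 — V: -3>-4, W: 3>-3, X: -1>-5, Y: 7>0, Z: 6>5.
P5 is not dominated — it holds its own against P1 at V (5>3); P2 at V (5>-3); P3 at W (9>-5); P4 at V (5>-4).

P4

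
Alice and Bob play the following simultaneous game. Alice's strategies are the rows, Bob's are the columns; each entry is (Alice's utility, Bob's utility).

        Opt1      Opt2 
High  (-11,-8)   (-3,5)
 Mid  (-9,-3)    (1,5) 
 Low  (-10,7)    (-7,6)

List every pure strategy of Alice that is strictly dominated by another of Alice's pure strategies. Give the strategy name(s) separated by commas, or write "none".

High: dominated, since Mid does at least as well everywhere (Opt1: -9>-11, Opt2: 1>-3).
Mid is not dominated — it holds its own against High at Opt1 (-9>-11); Low at Opt1 (-9>-10).
Mid strictly dominates Low — Opt1: -9>-10, Opt2: 1>-7.

High, Low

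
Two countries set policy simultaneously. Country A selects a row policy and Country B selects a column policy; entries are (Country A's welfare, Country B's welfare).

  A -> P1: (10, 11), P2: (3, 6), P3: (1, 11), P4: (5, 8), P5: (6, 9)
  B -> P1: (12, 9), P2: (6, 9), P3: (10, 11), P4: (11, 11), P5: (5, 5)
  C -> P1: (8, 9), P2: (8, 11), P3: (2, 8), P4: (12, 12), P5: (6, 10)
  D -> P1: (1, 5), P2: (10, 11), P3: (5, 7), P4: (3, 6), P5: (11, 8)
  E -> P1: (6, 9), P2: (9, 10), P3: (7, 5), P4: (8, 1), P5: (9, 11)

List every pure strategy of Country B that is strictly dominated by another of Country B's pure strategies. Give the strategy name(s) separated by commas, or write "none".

none

P1: no other strategy beats it everywhere (P2 at A (11>6); P3 at A (11=11); P4 at A (11>8); P5 at A (11>9)).
P2: no other strategy beats it everywhere (P1 at B (9=9); P3 at C (11>8); P4 at D (11>6); P5 at B (9>5)).
P3 is not dominated — it holds its own against P1 at A (11=11); P2 at A (11>6); P4 at A (11>8); P5 at A (11>9).
Nothing dominates P4: P1 at B (11>9); P2 at A (8>6); P3 at B (11=11); P5 at B (11>5).
P5 is not dominated — it holds its own against P1 at C (10>9); P2 at A (9>6); P3 at C (10>8); P4 at A (9>8).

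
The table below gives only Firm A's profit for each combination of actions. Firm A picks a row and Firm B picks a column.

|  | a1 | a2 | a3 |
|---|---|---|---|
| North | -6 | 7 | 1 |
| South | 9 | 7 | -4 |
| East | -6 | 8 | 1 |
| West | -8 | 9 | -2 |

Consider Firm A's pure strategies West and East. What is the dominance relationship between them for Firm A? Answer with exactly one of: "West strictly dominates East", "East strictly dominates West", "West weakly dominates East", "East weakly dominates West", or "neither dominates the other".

Compare West to East across every action of Firm B: a1: -8<-6, a2: 9>8, a3: -2<1.
West does better at a2 but worse at a1, a3; neither strategy dominates the other.

neither dominates the other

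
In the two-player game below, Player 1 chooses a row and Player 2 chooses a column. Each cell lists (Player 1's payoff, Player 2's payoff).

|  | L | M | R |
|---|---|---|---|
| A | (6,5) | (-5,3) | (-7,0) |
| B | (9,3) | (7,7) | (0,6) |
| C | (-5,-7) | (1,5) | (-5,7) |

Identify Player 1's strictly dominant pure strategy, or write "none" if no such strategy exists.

B vs A: L: 9>6, M: 7>-5, R: 0>-7.
B vs C: L: 9>-5, M: 7>1, R: 0>-5.
B strictly beats every other strategy against every opponent action, so it is strictly dominant.

B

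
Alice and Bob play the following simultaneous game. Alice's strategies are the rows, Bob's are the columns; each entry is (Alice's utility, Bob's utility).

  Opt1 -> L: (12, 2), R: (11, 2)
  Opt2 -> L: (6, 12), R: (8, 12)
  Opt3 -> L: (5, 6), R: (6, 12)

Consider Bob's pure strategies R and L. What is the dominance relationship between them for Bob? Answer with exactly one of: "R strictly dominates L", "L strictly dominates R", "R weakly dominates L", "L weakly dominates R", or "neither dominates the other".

R weakly dominates L

Compare R to L across each choice by Alice: Opt1: 2=2, Opt2: 12=12, Opt3: 12>6.
R is at least as good everywhere and strictly better somewhere (tied only at Opt1, Opt2), so R weakly but not strictly dominates L.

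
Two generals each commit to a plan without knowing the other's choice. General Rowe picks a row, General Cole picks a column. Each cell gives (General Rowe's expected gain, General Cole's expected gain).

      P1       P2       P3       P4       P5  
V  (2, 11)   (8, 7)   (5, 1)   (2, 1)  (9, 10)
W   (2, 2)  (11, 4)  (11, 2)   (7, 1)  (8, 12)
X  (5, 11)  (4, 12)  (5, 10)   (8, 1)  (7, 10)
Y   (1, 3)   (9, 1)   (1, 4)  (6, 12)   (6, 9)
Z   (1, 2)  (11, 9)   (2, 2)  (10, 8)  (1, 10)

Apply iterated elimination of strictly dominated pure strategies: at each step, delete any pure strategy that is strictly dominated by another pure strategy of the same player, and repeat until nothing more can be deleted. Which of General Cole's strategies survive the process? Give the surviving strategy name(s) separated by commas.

General Rowe's strategy Y is strictly dominated by W (P1: 2>1, P2: 11>9, P3: 11>1, P4: 7>6, P5: 8>6) and is removed.
Column P3 is eliminated: P2 beats it against every remaining row (V: 7>1, W: 4>2, X: 12>10, Z: 9>2).
General Cole's strategy P4 is strictly dominated by P2 (V: 7>1, W: 4>1, X: 12>1, Z: 9>8) and is removed.
Among the remaining strategies, none is strictly dominated by another pure strategy of the same player, so the elimination stops.
Surviving strategies — General Rowe: {V, W, X, Z}; General Cole: {P1, P2, P5}.

P1, P2, P5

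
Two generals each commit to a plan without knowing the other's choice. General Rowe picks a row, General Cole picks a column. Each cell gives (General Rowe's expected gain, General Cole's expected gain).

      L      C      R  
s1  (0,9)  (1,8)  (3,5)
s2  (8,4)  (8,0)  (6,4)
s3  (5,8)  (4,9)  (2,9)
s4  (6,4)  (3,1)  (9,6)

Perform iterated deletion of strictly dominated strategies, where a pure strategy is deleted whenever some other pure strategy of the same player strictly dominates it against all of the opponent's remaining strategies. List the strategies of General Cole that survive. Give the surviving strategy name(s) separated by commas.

Row s1 is eliminated: s2 beats it against every remaining column (L: 8>0, C: 8>1, R: 6>3).
For General Rowe, s2 strictly dominates s3 on the remaining columns (L: 8>5, C: 8>4, R: 6>2); eliminate s3.
For General Cole, L strictly dominates C on the remaining rows (s2: 4>0, s4: 4>1); eliminate C.
Among the remaining strategies, none is strictly dominated by another pure strategy of the same player, so the elimination stops.
Surviving strategies — General Rowe: {s2, s4}; General Cole: {L, R}.

L, R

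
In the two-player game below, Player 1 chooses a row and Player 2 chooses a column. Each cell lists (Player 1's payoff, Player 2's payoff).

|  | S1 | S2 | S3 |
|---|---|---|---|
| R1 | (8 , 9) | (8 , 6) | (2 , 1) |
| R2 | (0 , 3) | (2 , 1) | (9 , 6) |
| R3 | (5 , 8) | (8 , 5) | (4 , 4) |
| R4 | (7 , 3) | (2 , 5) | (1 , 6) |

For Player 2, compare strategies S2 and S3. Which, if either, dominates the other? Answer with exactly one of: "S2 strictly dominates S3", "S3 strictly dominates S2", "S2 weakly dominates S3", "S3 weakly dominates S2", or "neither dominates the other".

neither dominates the other

Compare S2 to S3 across each choice by Player 1: R1: 6>1, R2: 1<6, R3: 5>4, R4: 5<6.
S2 does better at R1, R3 but worse at R2, R4; neither strategy dominates the other.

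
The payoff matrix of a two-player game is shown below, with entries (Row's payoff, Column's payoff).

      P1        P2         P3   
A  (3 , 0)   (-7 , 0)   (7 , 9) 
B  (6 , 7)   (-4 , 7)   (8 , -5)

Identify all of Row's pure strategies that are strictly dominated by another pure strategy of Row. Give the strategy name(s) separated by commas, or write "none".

A: dominated, since B does at least as well everywhere (P1: 6>3, P2: -4>-7, P3: 8>7).
Nothing dominates B: A at P1 (6>3).

A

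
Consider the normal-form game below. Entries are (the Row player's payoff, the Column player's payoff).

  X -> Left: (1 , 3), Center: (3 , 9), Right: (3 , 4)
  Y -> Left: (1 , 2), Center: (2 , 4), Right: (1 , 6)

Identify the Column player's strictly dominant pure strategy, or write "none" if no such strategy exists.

Left fails to dominate Center at X (3<9).
Center fails to dominate Right at Y (4<6).
Right fails to dominate Center at X (4<9).
No single strategy dominates all the others.

none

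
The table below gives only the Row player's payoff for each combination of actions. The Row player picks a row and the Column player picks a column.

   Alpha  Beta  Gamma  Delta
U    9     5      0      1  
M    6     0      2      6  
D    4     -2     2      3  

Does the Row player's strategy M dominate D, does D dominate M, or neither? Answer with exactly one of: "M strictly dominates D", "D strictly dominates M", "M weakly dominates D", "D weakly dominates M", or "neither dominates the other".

Compare M to D across each choice by the Column player: Alpha: 6>4, Beta: 0>-2, Gamma: 2=2, Delta: 6>3.
M is at least as good everywhere and strictly better somewhere (tied only at Gamma), so M weakly but not strictly dominates D.

M weakly dominates D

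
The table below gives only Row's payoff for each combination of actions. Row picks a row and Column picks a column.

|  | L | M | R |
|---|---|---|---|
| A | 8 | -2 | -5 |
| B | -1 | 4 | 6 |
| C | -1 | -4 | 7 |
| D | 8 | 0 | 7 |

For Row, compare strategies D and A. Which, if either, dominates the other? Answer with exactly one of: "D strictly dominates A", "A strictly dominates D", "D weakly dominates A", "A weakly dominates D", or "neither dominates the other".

Compare D to A across each opponent action: L: 8=8, M: 0>-2, R: 7>-5.
D is at least as good everywhere and strictly better somewhere (tied only at L), so D weakly but not strictly dominates A.

D weakly dominates A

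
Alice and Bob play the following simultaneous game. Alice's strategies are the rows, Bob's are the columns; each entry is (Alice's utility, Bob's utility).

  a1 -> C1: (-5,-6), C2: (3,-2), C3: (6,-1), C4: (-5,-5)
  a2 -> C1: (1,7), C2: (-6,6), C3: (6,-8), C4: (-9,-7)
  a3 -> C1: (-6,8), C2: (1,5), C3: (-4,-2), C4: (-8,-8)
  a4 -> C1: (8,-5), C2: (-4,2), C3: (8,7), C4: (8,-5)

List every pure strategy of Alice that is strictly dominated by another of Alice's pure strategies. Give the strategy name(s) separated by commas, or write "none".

a2, a3

a1: no other strategy beats it everywhere (a2 at C2 (3>-6); a3 at C1 (-5>-6); a4 at C2 (3>-4)).
a2: dominated, since a4 does at least as well everywhere (C1: 8>1, C2: -4>-6, C3: 8>6, C4: 8>-9).
a1 strictly dominates a3 — C1: -5>-6, C2: 3>1, C3: 6>-4, C4: -5>-8.
a4: no other strategy beats it everywhere (a1 at C1 (8>-5); a2 at C1 (8>1); a3 at C1 (8>-6)).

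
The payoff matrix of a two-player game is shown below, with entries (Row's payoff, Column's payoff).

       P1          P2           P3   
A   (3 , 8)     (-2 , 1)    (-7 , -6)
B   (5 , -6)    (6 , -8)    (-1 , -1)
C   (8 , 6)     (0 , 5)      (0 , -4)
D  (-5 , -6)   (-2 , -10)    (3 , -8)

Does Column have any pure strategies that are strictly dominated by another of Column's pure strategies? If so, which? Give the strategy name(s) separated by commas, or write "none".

P1 is not dominated — it holds its own against P2 at A (8>1); P3 at A (8>-6).
P2 is strictly dominated by P1 (A: 8>1, B: -6>-8, C: 6>5, D: -6>-10).
Nothing dominates P3: P1 at B (-1>-6); P2 at B (-1>-8).

P2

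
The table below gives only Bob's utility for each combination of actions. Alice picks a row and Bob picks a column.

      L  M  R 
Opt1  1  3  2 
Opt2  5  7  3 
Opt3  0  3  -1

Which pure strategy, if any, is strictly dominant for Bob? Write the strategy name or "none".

M vs L: Opt1: 3>1, Opt2: 7>5, Opt3: 3>0.
M vs R: Opt1: 3>2, Opt2: 7>3, Opt3: 3>-1.
M strictly beats every other strategy against every opponent action, so it is strictly dominant.

M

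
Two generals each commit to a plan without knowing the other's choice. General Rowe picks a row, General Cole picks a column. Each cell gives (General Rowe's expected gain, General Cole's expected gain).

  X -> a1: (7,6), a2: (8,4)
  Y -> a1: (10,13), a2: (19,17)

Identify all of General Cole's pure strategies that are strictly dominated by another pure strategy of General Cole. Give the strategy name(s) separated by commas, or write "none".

Nothing dominates a1: a2 at X (6>4).
a2: no other strategy beats it everywhere (a1 at Y (17>13)).

none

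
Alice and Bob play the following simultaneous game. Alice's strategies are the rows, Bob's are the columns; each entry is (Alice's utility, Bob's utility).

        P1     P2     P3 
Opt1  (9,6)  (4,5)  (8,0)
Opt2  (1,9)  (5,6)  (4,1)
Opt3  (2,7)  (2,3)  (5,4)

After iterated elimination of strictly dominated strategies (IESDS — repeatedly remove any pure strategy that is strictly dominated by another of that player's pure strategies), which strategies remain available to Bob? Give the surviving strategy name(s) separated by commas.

P1

For Alice, Opt1 strictly dominates Opt3 on the remaining columns (P1: 9>2, P2: 4>2, P3: 8>5); eliminate Opt3.
Column P2 is eliminated: P1 beats it against every remaining row (Opt1: 6>5, Opt2: 9>6).
Alice's strategy Opt2 is strictly dominated by Opt1 (P1: 9>1, P3: 8>4) and is removed.
For Bob, P1 strictly dominates P3 on the remaining rows (Opt1: 6>0); eliminate P3.
Among the remaining strategies, none is strictly dominated by another pure strategy of the same player, so the elimination stops.
Surviving strategies — Alice: {Opt1}; Bob: {P1}.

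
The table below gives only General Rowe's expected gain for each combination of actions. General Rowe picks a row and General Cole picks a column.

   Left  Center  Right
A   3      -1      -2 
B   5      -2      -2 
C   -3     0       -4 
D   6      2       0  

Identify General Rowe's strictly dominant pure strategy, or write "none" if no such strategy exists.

D vs A: Left: 6>3, Center: 2>-1, Right: 0>-2.
D vs B: Left: 6>5, Center: 2>-2, Right: 0>-2.
D vs C: Left: 6>-3, Center: 2>0, Right: 0>-4.
D strictly beats every other strategy against every opponent action, so it is strictly dominant.

D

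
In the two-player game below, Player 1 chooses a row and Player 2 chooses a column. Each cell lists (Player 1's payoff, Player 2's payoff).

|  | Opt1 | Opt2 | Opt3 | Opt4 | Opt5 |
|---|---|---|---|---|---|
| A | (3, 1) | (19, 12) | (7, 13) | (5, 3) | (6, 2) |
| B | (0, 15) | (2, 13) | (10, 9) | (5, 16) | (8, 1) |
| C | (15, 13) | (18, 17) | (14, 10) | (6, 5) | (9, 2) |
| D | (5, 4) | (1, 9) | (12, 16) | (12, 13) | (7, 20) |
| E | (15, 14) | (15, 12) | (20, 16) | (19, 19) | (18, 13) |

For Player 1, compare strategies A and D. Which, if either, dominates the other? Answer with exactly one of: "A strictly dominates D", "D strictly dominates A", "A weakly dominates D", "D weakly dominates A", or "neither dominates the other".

neither dominates the other

Compare A to D across each opponent action: Opt1: 3<5, Opt2: 19>1, Opt3: 7<12, Opt4: 5<12, Opt5: 6<7.
A does better at Opt2 but worse at Opt1, Opt3, Opt4, Opt5; neither strategy dominates the other.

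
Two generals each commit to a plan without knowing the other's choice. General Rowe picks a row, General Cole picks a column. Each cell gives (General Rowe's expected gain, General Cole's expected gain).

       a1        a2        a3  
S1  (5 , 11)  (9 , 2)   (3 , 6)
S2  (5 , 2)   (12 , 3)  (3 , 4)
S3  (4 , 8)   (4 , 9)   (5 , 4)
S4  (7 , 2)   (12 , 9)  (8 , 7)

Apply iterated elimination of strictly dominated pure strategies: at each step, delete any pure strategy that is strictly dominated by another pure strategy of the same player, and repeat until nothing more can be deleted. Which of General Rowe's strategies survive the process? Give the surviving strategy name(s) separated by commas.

Row S1 is eliminated: S4 beats it against every remaining column (a1: 7>5, a2: 12>9, a3: 8>3).
Row S3 is eliminated: S4 beats it against every remaining column (a1: 7>4, a2: 12>4, a3: 8>5).
Column a1 is eliminated: a2 beats it against every remaining row (S2: 3>2, S4: 9>2).
Among the remaining strategies, none is strictly dominated by another pure strategy of the same player, so the elimination stops.
Surviving strategies — General Rowe: {S2, S4}; General Cole: {a2, a3}.

S2, S4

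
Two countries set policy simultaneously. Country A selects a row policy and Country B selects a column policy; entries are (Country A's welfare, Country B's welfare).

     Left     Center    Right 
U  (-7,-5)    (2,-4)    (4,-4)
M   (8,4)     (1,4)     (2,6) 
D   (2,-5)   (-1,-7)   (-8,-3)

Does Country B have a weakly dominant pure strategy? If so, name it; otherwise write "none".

Right

Right vs Left: U: -4>-5, M: 6>4, D: -3>-5.
Right vs Center: U: -4=-4, M: 6>4, D: -3>-7.
Right is at least as good as every other strategy against every opponent action, so it is weakly dominant.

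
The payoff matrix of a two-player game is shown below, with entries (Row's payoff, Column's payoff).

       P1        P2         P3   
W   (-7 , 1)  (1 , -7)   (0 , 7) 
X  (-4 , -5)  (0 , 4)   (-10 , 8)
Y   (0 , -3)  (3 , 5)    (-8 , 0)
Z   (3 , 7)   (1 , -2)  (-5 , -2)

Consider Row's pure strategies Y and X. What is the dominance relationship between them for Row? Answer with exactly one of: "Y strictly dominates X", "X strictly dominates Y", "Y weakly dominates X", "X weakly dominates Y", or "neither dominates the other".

Y strictly dominates X

Compare Y to X across each choice by Column: P1: 0>-4, P2: 3>0, P3: -8>-10.
Y gives a strictly higher payoff against each choice by Column, so Y strictly dominates X.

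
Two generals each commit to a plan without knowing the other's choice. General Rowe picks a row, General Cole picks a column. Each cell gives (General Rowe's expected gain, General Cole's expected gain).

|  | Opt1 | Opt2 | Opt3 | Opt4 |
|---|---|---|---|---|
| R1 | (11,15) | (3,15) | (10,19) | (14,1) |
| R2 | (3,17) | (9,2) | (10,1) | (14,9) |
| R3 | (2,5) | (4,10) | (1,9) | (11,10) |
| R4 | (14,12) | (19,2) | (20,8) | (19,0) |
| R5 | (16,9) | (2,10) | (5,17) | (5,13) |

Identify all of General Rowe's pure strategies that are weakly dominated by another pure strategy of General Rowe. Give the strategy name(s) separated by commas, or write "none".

R1, R2, R3

R1 is weakly dominated by R4 (Opt1: 14>11, Opt2: 19>3, Opt3: 20>10, Opt4: 19>14).
R2: dominated, since R4 does at least as well everywhere (Opt1: 14>3, Opt2: 19>9, Opt3: 20>10, Opt4: 19>14).
R2 weakly dominates R3 — Opt1: 3>2, Opt2: 9>4, Opt3: 10>1, Opt4: 14>11.
Nothing dominates R4: R1 at Opt1 (14>11); R2 at Opt1 (14>3); R3 at Opt1 (14>2); R5 at Opt2 (19>2).
R5: no other strategy beats it everywhere (R1 at Opt1 (16>11); R2 at Opt1 (16>3); R3 at Opt1 (16>2); R4 at Opt1 (16>14)).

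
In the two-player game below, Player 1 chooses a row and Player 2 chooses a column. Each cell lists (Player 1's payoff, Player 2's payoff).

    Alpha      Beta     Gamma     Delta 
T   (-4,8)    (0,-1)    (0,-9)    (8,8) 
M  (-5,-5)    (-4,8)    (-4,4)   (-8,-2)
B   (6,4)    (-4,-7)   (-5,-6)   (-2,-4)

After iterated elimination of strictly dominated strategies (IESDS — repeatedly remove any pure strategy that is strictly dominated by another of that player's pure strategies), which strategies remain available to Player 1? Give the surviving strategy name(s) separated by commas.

T, B

Row M is eliminated: T beats it against every remaining column (Alpha: -4>-5, Beta: 0>-4, Gamma: 0>-4, Delta: 8>-8).
Player 2's strategy Beta is strictly dominated by Alpha (T: 8>-1, B: 4>-7) and is removed.
For Player 2, Alpha strictly dominates Gamma on the remaining rows (T: 8>-9, B: 4>-6); eliminate Gamma.
Among the remaining strategies, none is strictly dominated by another pure strategy of the same player, so the elimination stops.
Surviving strategies — Player 1: {T, B}; Player 2: {Alpha, Delta}.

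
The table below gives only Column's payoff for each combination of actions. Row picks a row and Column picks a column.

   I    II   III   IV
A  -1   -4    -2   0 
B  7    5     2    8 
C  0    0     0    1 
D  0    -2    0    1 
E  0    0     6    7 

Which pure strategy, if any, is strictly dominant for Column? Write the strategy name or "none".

IV

IV vs I: A: 0>-1, B: 8>7, C: 1>0, D: 1>0, E: 7>0.
IV vs II: A: 0>-4, B: 8>5, C: 1>0, D: 1>-2, E: 7>0.
IV vs III: A: 0>-2, B: 8>2, C: 1>0, D: 1>0, E: 7>6.
IV strictly beats every other strategy against every opponent action, so it is strictly dominant.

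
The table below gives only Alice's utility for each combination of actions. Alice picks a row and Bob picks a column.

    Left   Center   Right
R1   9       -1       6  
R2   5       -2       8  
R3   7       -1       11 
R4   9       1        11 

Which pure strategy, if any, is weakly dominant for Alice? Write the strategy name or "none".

R4 vs R1: Left: 9=9, Center: 1>-1, Right: 11>6.
R4 vs R2: Left: 9>5, Center: 1>-2, Right: 11>8.
R4 vs R3: Left: 9>7, Center: 1>-1, Right: 11=11.
R4 is at least as good as every other strategy against every opponent action, so it is weakly dominant.

R4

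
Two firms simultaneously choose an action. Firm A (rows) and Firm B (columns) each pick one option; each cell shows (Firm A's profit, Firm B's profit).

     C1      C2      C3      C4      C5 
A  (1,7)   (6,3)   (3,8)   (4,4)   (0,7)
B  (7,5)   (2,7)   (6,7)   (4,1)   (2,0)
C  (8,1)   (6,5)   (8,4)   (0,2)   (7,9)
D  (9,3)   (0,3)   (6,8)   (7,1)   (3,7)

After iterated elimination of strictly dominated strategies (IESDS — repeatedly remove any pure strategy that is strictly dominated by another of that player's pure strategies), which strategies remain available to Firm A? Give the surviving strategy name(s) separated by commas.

C

Firm B's strategy C1 is strictly dominated by C3 (A: 8>7, B: 7>5, C: 4>1, D: 8>3) and is removed.
Column C4 is eliminated: C3 beats it against every remaining row (A: 8>4, B: 7>1, C: 4>2, D: 8>1).
For Firm A, C strictly dominates B on the remaining columns (C2: 6>2, C3: 8>6, C5: 7>2); eliminate B.
Row D is eliminated: C beats it against every remaining column (C2: 6>0, C3: 8>6, C5: 7>3).
For Firm B, C5 strictly dominates C2 on the remaining rows (A: 7>3, C: 9>5); eliminate C2.
For Firm A, C strictly dominates A on the remaining columns (C3: 8>3, C5: 7>0); eliminate A.
Column C3 is eliminated: C5 beats it against every remaining row (C: 9>4).
Among the remaining strategies, none is strictly dominated by another pure strategy of the same player, so the elimination stops.
Surviving strategies — Firm A: {C}; Firm B: {C5}.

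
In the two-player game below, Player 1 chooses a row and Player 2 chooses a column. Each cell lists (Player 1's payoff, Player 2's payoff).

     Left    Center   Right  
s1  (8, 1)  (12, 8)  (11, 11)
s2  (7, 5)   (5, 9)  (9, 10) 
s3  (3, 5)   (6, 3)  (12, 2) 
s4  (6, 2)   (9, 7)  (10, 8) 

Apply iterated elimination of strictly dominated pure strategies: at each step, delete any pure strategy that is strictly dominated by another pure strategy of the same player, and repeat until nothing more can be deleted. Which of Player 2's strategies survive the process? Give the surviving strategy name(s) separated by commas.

Left, Center, Right

For Player 1, s1 strictly dominates s2 on the remaining columns (Left: 8>7, Center: 12>5, Right: 11>9); eliminate s2.
Player 1's strategy s4 is strictly dominated by s1 (Left: 8>6, Center: 12>9, Right: 11>10) and is removed.
Among the remaining strategies, none is strictly dominated by another pure strategy of the same player, so the elimination stops.
Surviving strategies — Player 1: {s1, s3}; Player 2: {Left, Center, Right}.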